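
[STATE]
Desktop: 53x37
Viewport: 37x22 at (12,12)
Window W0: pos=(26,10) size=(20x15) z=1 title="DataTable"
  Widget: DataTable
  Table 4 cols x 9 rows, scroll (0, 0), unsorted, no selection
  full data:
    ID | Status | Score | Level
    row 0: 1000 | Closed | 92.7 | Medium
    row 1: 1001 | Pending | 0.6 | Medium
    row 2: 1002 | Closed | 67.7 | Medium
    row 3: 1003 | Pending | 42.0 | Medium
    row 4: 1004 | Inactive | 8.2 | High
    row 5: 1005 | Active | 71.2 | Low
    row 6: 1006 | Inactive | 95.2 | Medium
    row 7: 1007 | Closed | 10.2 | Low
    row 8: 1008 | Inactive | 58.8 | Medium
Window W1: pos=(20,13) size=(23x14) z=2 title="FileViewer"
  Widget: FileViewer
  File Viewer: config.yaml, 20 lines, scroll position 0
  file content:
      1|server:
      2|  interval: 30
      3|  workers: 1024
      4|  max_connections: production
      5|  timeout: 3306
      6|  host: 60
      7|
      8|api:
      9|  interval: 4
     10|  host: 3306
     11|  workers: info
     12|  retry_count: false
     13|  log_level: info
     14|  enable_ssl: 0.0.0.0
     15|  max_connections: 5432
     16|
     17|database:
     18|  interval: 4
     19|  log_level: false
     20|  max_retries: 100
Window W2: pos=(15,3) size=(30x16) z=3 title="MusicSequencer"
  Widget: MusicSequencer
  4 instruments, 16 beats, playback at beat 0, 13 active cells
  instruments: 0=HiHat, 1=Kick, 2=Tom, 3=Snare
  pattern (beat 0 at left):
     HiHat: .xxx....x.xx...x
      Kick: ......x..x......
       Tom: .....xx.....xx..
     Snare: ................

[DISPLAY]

   ┃                            ┃┨   
   ┃                            ┃┃   
   ┃                            ┃┃   
   ┃                            ┃┃   
   ┃                            ┃┃   
   ┃                            ┃┃   
   ┗━━━━━━━━━━━━━━━━━━━━━━━━━━━━┛┃   
        ┃  max_connections: p░┃2 ┃   
        ┃  timeout: 3306     ░┃.2┃   
        ┃  host: 60          ░┃.2┃   
        ┃                    ░┃.2┃   
        ┃api:                ░┃.8┃   
        ┃  interval: 4       ░┃━━┛   
        ┃  host: 3306        ▼┃      
        ┗━━━━━━━━━━━━━━━━━━━━━┛      
                                     
                                     
                                     
                                     
                                     
                                     
                                     


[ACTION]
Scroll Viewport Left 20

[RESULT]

               ┃                     
               ┃                     
               ┃                     
               ┃                     
               ┃                     
               ┃                     
               ┗━━━━━━━━━━━━━━━━━━━━━
                    ┃  max_connection
                    ┃  timeout: 3306 
                    ┃  host: 60      
                    ┃                
                    ┃api:            
                    ┃  interval: 4   
                    ┃  host: 3306    
                    ┗━━━━━━━━━━━━━━━━
                                     
                                     
                                     
                                     
                                     
                                     
                                     


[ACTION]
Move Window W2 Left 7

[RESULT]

        ┃                            
        ┃                            
        ┃                            
        ┃                            
        ┃                            
        ┃                            
        ┗━━━━━━━━━━━━━━━━━━━━━━━━━━━━
                    ┃  max_connection
                    ┃  timeout: 3306 
                    ┃  host: 60      
                    ┃                
                    ┃api:            
                    ┃  interval: 4   
                    ┃  host: 3306    
                    ┗━━━━━━━━━━━━━━━━
                                     
                                     
                                     
                                     
                                     
                                     
                                     


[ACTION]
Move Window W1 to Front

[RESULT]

        ┃                            
        ┃           ┏━━━━━━━━━━━━━━━━
        ┃           ┃ FileViewer     
        ┃           ┠────────────────
        ┃           ┃server:         
        ┃           ┃  interval: 30  
        ┗━━━━━━━━━━━┃  workers: 1024 
                    ┃  max_connection
                    ┃  timeout: 3306 
                    ┃  host: 60      
                    ┃                
                    ┃api:            
                    ┃  interval: 4   
                    ┃  host: 3306    
                    ┗━━━━━━━━━━━━━━━━
                                     
                                     
                                     
                                     
                                     
                                     
                                     


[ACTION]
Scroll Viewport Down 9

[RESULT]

        ┃           ┠────────────────
        ┃           ┃server:         
        ┃           ┃  interval: 30  
        ┗━━━━━━━━━━━┃  workers: 1024 
                    ┃  max_connection
                    ┃  timeout: 3306 
                    ┃  host: 60      
                    ┃                
                    ┃api:            
                    ┃  interval: 4   
                    ┃  host: 3306    
                    ┗━━━━━━━━━━━━━━━━
                                     
                                     
                                     
                                     
                                     
                                     
                                     
                                     
                                     
                                     


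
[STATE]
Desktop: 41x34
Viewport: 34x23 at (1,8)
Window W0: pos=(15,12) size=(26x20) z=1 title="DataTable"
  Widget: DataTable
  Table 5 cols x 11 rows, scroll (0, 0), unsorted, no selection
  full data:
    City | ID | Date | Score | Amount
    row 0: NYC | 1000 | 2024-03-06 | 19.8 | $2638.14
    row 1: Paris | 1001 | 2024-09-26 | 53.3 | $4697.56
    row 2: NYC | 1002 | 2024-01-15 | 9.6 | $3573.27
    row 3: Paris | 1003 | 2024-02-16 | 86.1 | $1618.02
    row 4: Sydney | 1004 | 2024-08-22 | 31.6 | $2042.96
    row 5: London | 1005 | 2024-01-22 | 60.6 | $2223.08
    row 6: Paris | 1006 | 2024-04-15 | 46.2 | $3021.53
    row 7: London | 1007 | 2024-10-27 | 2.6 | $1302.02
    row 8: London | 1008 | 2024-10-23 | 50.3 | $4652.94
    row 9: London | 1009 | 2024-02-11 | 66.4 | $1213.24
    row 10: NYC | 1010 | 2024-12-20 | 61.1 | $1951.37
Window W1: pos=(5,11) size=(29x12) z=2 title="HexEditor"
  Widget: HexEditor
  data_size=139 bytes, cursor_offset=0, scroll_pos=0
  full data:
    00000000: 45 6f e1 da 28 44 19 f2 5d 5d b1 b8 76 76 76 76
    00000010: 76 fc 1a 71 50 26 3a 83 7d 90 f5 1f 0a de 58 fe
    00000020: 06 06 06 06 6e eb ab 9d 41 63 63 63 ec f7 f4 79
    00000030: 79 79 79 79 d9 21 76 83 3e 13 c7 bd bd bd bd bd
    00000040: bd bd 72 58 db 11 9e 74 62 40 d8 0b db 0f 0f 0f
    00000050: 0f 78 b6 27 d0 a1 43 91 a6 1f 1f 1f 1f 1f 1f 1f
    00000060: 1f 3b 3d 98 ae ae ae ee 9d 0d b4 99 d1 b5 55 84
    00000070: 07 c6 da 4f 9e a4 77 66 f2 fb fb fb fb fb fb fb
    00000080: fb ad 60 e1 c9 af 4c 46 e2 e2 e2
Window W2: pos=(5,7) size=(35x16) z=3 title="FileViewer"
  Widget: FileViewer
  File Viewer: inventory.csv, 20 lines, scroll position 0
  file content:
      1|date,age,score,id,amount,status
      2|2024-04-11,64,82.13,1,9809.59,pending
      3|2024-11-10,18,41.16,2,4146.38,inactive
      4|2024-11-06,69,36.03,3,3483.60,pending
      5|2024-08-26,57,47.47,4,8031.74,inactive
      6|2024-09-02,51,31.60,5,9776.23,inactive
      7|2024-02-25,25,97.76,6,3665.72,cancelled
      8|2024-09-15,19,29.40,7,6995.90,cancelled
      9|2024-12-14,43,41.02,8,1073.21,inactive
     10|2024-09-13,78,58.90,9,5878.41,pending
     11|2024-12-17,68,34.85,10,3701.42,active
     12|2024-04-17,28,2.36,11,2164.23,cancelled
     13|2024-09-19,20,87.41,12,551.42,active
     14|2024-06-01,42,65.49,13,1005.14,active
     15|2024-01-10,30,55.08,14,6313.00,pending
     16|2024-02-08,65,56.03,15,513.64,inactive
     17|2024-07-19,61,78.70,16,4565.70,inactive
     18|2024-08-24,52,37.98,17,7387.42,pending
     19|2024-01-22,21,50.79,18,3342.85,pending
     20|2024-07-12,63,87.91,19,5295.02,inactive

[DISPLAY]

    ┃ FileViewer                  
    ┠─────────────────────────────
    ┃date,age,score,id,amount,stat
    ┃2024-04-11,64,82.13,1,9809.59
    ┃2024-11-10,18,41.16,2,4146.38
    ┃2024-11-06,69,36.03,3,3483.60
    ┃2024-08-26,57,47.47,4,8031.74
    ┃2024-09-02,51,31.60,5,9776.23
    ┃2024-02-25,25,97.76,6,3665.72
    ┃2024-09-15,19,29.40,7,6995.90
    ┃2024-12-14,43,41.02,8,1073.21
    ┃2024-09-13,78,58.90,9,5878.41
    ┃2024-12-17,68,34.85,10,3701.4
    ┃2024-04-17,28,2.36,11,2164.23
    ┗━━━━━━━━━━━━━━━━━━━━━━━━━━━━━
              ┃Paris │1006│2024-04
              ┃London│1007│2024-10
              ┃London│1008│2024-10
              ┃London│1009│2024-02
              ┃NYC   │1010│2024-12
              ┃                   
              ┃                   
              ┃                   


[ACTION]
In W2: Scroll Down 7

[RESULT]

    ┃ FileViewer                  
    ┠─────────────────────────────
    ┃2024-09-15,19,29.40,7,6995.90
    ┃2024-12-14,43,41.02,8,1073.21
    ┃2024-09-13,78,58.90,9,5878.41
    ┃2024-12-17,68,34.85,10,3701.4
    ┃2024-04-17,28,2.36,11,2164.23
    ┃2024-09-19,20,87.41,12,551.42
    ┃2024-06-01,42,65.49,13,1005.1
    ┃2024-01-10,30,55.08,14,6313.0
    ┃2024-02-08,65,56.03,15,513.64
    ┃2024-07-19,61,78.70,16,4565.7
    ┃2024-08-24,52,37.98,17,7387.4
    ┃2024-01-22,21,50.79,18,3342.8
    ┗━━━━━━━━━━━━━━━━━━━━━━━━━━━━━
              ┃Paris │1006│2024-04
              ┃London│1007│2024-10
              ┃London│1008│2024-10
              ┃London│1009│2024-02
              ┃NYC   │1010│2024-12
              ┃                   
              ┃                   
              ┃                   


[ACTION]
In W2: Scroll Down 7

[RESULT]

    ┃ FileViewer                  
    ┠─────────────────────────────
    ┃2024-12-14,43,41.02,8,1073.21
    ┃2024-09-13,78,58.90,9,5878.41
    ┃2024-12-17,68,34.85,10,3701.4
    ┃2024-04-17,28,2.36,11,2164.23
    ┃2024-09-19,20,87.41,12,551.42
    ┃2024-06-01,42,65.49,13,1005.1
    ┃2024-01-10,30,55.08,14,6313.0
    ┃2024-02-08,65,56.03,15,513.64
    ┃2024-07-19,61,78.70,16,4565.7
    ┃2024-08-24,52,37.98,17,7387.4
    ┃2024-01-22,21,50.79,18,3342.8
    ┃2024-07-12,63,87.91,19,5295.0
    ┗━━━━━━━━━━━━━━━━━━━━━━━━━━━━━
              ┃Paris │1006│2024-04
              ┃London│1007│2024-10
              ┃London│1008│2024-10
              ┃London│1009│2024-02
              ┃NYC   │1010│2024-12
              ┃                   
              ┃                   
              ┃                   


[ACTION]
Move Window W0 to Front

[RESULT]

    ┃ FileViewer                  
    ┠─────────────────────────────
    ┃2024-12-14,43,41.02,8,1073.21
    ┃2024-09-13,78,58.90,9,5878.41
    ┃2024-12-1┏━━━━━━━━━━━━━━━━━━━
    ┃2024-04-1┃ DataTable         
    ┃2024-09-1┠───────────────────
    ┃2024-06-0┃City  │ID  │Date   
    ┃2024-01-1┃──────┼────┼───────
    ┃2024-02-0┃NYC   │1000│2024-03
    ┃2024-07-1┃Paris │1001│2024-09
    ┃2024-08-2┃NYC   │1002│2024-01
    ┃2024-01-2┃Paris │1003│2024-02
    ┃2024-07-1┃Sydney│1004│2024-08
    ┗━━━━━━━━━┃London│1005│2024-01
              ┃Paris │1006│2024-04
              ┃London│1007│2024-10
              ┃London│1008│2024-10
              ┃London│1009│2024-02
              ┃NYC   │1010│2024-12
              ┃                   
              ┃                   
              ┃                   


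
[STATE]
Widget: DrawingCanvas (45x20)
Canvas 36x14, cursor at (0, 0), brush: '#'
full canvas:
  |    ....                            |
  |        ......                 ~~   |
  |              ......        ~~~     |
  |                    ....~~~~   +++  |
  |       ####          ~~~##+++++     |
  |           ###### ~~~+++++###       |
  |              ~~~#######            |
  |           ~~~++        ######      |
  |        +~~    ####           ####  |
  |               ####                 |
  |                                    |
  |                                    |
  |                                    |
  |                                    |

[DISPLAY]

+   ....                                     
        ......                 ~~            
              ......        ~~~              
                    ....~~~~   +++           
       ####          ~~~##+++++              
           ###### ~~~+++++###                
              ~~~#######                     
           ~~~++        ######               
        +~~    ####           ####           
               ####                          
                                             
                                             
                                             
                                             
                                             
                                             
                                             
                                             
                                             
                                             


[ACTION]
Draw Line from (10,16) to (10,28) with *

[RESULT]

+   ....                                     
        ......                 ~~            
              ......        ~~~              
                    ....~~~~   +++           
       ####          ~~~##+++++              
           ###### ~~~+++++###                
              ~~~#######                     
           ~~~++        ######               
        +~~    ####           ####           
               ####                          
                *************                
                                             
                                             
                                             
                                             
                                             
                                             
                                             
                                             
                                             


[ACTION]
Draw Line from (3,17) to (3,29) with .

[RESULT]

+   ....                                     
        ......                 ~~            
              ......        ~~~              
                 ............. +++           
       ####          ~~~##+++++              
           ###### ~~~+++++###                
              ~~~#######                     
           ~~~++        ######               
        +~~    ####           ####           
               ####                          
                *************                
                                             
                                             
                                             
                                             
                                             
                                             
                                             
                                             
                                             


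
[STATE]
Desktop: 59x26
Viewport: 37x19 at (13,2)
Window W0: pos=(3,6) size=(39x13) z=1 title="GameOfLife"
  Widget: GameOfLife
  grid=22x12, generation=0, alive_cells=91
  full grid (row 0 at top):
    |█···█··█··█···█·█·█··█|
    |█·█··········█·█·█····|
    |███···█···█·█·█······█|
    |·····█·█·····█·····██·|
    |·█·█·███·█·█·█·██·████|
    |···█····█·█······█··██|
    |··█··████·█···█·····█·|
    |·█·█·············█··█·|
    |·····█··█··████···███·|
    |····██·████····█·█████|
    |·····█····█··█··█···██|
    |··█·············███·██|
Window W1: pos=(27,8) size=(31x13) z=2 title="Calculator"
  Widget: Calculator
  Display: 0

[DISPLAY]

                                     
                                     
                                     
                                     
━━━━━━━━━━━━━━━━━━━━━━━━━━━━┓        
fe                          ┃        
──────────────┏━━━━━━━━━━━━━━━━━━━━━━
              ┃ Calculator           
·█·█·█······█ ┠──────────────────────
····█·····██· ┃                      
█·█·█·██·████ ┃┌───┬───┬───┬───┐     
·█······█··██ ┃│ 7 │ 8 │ 9 │ ÷ │     
·█···█·····█· ┃├───┼───┼───┼───┤     
········█··█· ┃│ 4 │ 5 │ 6 │ × │     
··████···███· ┃├───┼───┼───┼───┤     
██····█·█████ ┃│ 1 │ 2 │ 3 │ - │     
━━━━━━━━━━━━━━┃├───┼───┼───┼───┤     
              ┃│ 0 │ . │ = │ + │     
              ┗━━━━━━━━━━━━━━━━━━━━━━


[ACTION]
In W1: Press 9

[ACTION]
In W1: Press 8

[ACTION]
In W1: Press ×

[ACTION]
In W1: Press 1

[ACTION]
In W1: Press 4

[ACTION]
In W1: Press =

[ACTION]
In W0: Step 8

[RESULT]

                                     
                                     
                                     
                                     
━━━━━━━━━━━━━━━━━━━━━━━━━━━━┓        
fe                          ┃        
──────────────┏━━━━━━━━━━━━━━━━━━━━━━
              ┃ Calculator           
·█·····██···█ ┠──────────────────────
·██·████···█· ┃                      
·····███····· ┃┌───┬───┬───┬───┐     
········█··█· ┃│ 7 │ 8 │ 9 │ ÷ │     
····██████·█· ┃├───┼───┼───┼───┤     
····██··█···· ┃│ 4 │ 5 │ 6 │ × │     
········█···· ┃├───┼───┼───┼───┤     
····█··█····· ┃│ 1 │ 2 │ 3 │ - │     
━━━━━━━━━━━━━━┃├───┼───┼───┼───┤     
              ┃│ 0 │ . │ = │ + │     
              ┗━━━━━━━━━━━━━━━━━━━━━━


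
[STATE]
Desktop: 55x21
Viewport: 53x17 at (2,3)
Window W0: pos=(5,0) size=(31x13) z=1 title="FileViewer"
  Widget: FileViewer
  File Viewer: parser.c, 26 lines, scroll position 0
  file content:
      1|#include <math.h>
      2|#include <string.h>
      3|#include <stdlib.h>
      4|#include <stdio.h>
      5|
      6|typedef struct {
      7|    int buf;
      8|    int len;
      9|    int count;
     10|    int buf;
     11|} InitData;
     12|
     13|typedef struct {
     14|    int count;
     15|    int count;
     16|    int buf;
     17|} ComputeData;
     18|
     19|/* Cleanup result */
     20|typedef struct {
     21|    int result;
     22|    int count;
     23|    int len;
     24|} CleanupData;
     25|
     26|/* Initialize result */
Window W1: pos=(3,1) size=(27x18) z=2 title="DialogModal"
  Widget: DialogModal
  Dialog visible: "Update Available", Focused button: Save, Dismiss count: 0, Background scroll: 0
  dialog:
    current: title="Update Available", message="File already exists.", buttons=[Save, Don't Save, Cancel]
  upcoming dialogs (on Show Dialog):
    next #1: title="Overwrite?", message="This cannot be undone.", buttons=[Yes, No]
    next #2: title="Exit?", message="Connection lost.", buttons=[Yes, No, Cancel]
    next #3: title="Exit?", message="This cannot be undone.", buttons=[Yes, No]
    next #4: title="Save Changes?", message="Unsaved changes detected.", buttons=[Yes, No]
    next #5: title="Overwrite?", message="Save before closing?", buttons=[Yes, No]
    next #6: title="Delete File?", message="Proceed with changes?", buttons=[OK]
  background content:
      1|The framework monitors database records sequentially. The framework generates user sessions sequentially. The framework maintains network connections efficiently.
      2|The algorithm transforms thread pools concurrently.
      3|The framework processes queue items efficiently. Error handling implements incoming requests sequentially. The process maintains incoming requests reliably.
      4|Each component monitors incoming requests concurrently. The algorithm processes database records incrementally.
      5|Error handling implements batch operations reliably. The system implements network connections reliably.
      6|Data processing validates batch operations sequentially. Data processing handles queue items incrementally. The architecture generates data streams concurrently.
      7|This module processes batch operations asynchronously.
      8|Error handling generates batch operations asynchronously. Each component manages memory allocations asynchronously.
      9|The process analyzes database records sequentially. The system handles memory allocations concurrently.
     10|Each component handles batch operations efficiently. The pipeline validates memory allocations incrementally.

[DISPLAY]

 ┠─────────────────────────┨    ▲┃                   
 ┃The framework monitors da┃    █┃                   
 ┃The algorithm transforms ┃    ░┃                   
 ┃The framework processes q┃    ░┃                   
 ┃Each component monitors i┃    ░┃                   
 ┃Er┌───────────────────┐ts┃    ░┃                   
 ┃Da│  Update Available │es┃    ░┃                   
 ┃Th│File already exists│at┃    ░┃                   
 ┃Er│[Save]  Don't Save │s ┃    ▼┃                   
 ┃Th└───────────────────┘ta┃━━━━━┛                   
 ┃Each component handles ba┃                         
 ┃                         ┃                         
 ┃                         ┃                         
 ┃                         ┃                         
 ┃                         ┃                         
 ┗━━━━━━━━━━━━━━━━━━━━━━━━━┛                         
                                                     


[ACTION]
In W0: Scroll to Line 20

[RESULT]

 ┠─────────────────────────┨    ▲┃                   
 ┃The framework monitors da┃    ░┃                   
 ┃The algorithm transforms ┃    ░┃                   
 ┃The framework processes q┃    ░┃                   
 ┃Each component monitors i┃    ░┃                   
 ┃Er┌───────────────────┐ts┃    ░┃                   
 ┃Da│  Update Available │es┃    ░┃                   
 ┃Th│File already exists│at┃    █┃                   
 ┃Er│[Save]  Don't Save │s ┃    ▼┃                   
 ┃Th└───────────────────┘ta┃━━━━━┛                   
 ┃Each component handles ba┃                         
 ┃                         ┃                         
 ┃                         ┃                         
 ┃                         ┃                         
 ┃                         ┃                         
 ┗━━━━━━━━━━━━━━━━━━━━━━━━━┛                         
                                                     


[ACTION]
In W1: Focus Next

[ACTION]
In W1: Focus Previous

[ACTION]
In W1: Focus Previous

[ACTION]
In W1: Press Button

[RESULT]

 ┠─────────────────────────┨    ▲┃                   
 ┃The framework monitors da┃    ░┃                   
 ┃The algorithm transforms ┃    ░┃                   
 ┃The framework processes q┃    ░┃                   
 ┃Each component monitors i┃    ░┃                   
 ┃Error handling implements┃    ░┃                   
 ┃Data processing validates┃    ░┃                   
 ┃This module processes bat┃    █┃                   
 ┃Error handling generates ┃    ▼┃                   
 ┃The process analyzes data┃━━━━━┛                   
 ┃Each component handles ba┃                         
 ┃                         ┃                         
 ┃                         ┃                         
 ┃                         ┃                         
 ┃                         ┃                         
 ┗━━━━━━━━━━━━━━━━━━━━━━━━━┛                         
                                                     


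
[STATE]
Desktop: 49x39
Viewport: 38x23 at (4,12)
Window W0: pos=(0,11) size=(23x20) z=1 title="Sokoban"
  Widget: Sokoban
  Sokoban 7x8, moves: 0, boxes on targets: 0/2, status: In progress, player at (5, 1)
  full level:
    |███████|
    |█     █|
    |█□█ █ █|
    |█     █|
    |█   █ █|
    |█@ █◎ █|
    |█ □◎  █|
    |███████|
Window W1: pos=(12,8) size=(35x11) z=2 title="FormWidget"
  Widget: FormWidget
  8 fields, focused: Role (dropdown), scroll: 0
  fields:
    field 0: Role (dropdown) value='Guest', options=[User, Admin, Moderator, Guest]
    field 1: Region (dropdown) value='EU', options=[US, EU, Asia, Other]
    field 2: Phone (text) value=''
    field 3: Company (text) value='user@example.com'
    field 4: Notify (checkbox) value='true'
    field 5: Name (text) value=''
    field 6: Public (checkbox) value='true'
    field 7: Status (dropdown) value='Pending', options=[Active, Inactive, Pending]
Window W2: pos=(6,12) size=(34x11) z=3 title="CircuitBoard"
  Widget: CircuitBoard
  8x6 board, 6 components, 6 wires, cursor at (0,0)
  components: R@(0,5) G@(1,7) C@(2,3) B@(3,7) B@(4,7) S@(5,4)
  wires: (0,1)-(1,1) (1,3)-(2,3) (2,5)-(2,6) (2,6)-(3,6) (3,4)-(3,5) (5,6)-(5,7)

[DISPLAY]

ko┏━━━━━━━━━━━━━━━━━━━━━━━━━━━━━━━━┓  
──┃ CircuitBoard                   ┃  
██┠────────────────────────────────┨.c
  ┃   0 1 2 3 4 5 6 7              ┃  
 █┃0  [.]  ·               R       ┃  
  ┃        │                       ┃  
 █┃1       ·       ·               ┃━━
█◎┃                │               ┃  
◎ ┃2               C       · ─ ·   ┃  
██┃                            │   ┃  
es┗━━━━━━━━━━━━━━━━━━━━━━━━━━━━━━━━┛  
                  ┃                   
                  ┃                   
                  ┃                   
                  ┃                   
                  ┃                   
                  ┃                   
                  ┃                   
━━━━━━━━━━━━━━━━━━┛                   
                                      
                                      
                                      
                                      


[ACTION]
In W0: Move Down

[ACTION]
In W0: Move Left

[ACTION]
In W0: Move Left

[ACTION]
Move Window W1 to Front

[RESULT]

ko┏━━━━━┃  Region:     [EU            
──┃ Circ┃  Phone:      [              
██┠─────┃  Company:    [user@example.c
  ┃   0 ┃  Notify:     [x]            
 █┃0  [.┃  Name:       [              
  ┃     ┃  Public:     [x]            
 █┃1    ┗━━━━━━━━━━━━━━━━━━━━━━━━━━━━━
█◎┃                │               ┃  
◎ ┃2               C       · ─ ·   ┃  
██┃                            │   ┃  
es┗━━━━━━━━━━━━━━━━━━━━━━━━━━━━━━━━┛  
                  ┃                   
                  ┃                   
                  ┃                   
                  ┃                   
                  ┃                   
                  ┃                   
                  ┃                   
━━━━━━━━━━━━━━━━━━┛                   
                                      
                                      
                                      
                                      


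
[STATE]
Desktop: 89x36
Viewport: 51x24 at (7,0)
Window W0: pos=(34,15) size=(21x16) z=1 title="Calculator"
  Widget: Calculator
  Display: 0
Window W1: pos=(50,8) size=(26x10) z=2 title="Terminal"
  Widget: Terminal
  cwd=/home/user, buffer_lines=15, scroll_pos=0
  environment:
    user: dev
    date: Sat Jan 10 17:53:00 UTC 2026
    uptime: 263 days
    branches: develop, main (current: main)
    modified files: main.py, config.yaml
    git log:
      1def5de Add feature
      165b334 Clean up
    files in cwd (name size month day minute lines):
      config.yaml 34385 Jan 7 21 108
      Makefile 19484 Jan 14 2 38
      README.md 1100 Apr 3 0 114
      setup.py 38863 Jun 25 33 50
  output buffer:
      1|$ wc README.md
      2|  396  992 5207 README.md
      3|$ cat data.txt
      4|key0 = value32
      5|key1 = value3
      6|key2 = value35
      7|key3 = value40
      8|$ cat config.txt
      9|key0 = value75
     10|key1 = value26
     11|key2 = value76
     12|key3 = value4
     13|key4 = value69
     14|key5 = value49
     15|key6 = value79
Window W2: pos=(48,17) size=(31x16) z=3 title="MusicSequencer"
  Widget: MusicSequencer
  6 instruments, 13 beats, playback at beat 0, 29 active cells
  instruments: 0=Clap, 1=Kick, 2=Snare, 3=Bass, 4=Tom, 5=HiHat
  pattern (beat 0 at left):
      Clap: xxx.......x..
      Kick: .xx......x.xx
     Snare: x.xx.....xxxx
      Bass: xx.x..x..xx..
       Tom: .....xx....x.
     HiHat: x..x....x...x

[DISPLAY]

                                                   
                                                   
                                                   
                                                   
                                                   
                                                   
                                                   
                                                   
                                           ┏━━━━━━━
                                           ┃ Termin
                                           ┠───────
                                           ┃$ wc RE
                                           ┃  396  
                                           ┃$ cat d
                                           ┃key0 = 
                           ┏━━━━━━━━━━━━━━━┃key1 = 
                           ┃ Calculator    ┃key2 = 
                           ┠─────────────┏━━━━━━━━━
                           ┃             ┃ MusicSeq
                           ┃┌───┬───┬───┬┠─────────
                           ┃│ 7 │ 8 │ 9 │┃      ▼12
                           ┃├───┼───┼───┼┃  Clap███
                           ┃│ 4 │ 5 │ 6 │┃  Kick·██
                           ┃├───┼───┼───┼┃ Snare█·█


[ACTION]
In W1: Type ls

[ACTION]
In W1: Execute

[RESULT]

                                                   
                                                   
                                                   
                                                   
                                                   
                                                   
                                                   
                                                   
                                           ┏━━━━━━━
                                           ┃ Termin
                                           ┠───────
                                           ┃key4 = 
                                           ┃key5 = 
                                           ┃key6 = 
                                           ┃$ ls   
                           ┏━━━━━━━━━━━━━━━┃config.
                           ┃ Calculator    ┃$ █    
                           ┠─────────────┏━━━━━━━━━
                           ┃             ┃ MusicSeq
                           ┃┌───┬───┬───┬┠─────────
                           ┃│ 7 │ 8 │ 9 │┃      ▼12
                           ┃├───┼───┼───┼┃  Clap███
                           ┃│ 4 │ 5 │ 6 │┃  Kick·██
                           ┃├───┼───┼───┼┃ Snare█·█


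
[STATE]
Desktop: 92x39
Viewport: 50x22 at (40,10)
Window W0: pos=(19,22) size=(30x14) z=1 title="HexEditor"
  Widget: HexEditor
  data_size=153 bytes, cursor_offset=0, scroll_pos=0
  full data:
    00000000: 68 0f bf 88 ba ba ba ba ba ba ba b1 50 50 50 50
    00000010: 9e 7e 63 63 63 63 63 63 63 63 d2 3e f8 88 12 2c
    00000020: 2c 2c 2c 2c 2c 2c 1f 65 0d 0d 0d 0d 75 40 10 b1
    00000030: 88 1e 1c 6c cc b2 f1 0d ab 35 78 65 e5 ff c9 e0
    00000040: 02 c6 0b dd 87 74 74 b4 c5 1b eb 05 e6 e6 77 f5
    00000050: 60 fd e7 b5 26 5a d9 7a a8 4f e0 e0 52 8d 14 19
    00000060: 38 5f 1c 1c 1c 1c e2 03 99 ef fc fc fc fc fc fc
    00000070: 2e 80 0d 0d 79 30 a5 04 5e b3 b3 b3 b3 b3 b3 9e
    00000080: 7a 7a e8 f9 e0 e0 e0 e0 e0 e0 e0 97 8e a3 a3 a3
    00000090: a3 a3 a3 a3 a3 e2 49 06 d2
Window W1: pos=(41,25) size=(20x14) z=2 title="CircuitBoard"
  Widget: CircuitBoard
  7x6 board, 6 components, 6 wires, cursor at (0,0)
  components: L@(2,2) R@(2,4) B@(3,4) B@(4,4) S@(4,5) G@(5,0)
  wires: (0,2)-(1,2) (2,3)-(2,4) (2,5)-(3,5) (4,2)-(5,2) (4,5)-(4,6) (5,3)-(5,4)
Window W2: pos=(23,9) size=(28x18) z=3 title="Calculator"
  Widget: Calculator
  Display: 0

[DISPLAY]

          ┃                                       
──────────┨                                       
         0┃                                       
┐         ┃                                       
│         ┃                                       
┤         ┃                                       
│         ┃                                       
┤         ┃                                       
│         ┃                                       
┤         ┃                                       
│         ┃                                       
┤         ┃                                       
│         ┃                                       
┘         ┃                                       
          ┃                                       
          ┃━━━━━━━━━┓                             
━━━━━━━━━━┛oard     ┃                             
c┠──────────────────┨                             
c┃   0 1 2 3 4 5 6  ┃                             
d┃0  [.]      ·     ┃                             
5┃            │     ┃                             
c┃1           ·     ┃                             


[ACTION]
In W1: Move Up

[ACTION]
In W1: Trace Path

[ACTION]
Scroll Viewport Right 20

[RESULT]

        ┃                                         
────────┨                                         
       0┃                                         
        ┃                                         
        ┃                                         
        ┃                                         
        ┃                                         
        ┃                                         
        ┃                                         
        ┃                                         
        ┃                                         
        ┃                                         
        ┃                                         
        ┃                                         
        ┃                                         
        ┃━━━━━━━━━┓                               
━━━━━━━━┛oard     ┃                               
──────────────────┨                               
   0 1 2 3 4 5 6  ┃                               
0  [.]      ·     ┃                               
            │     ┃                               
1           ·     ┃                               


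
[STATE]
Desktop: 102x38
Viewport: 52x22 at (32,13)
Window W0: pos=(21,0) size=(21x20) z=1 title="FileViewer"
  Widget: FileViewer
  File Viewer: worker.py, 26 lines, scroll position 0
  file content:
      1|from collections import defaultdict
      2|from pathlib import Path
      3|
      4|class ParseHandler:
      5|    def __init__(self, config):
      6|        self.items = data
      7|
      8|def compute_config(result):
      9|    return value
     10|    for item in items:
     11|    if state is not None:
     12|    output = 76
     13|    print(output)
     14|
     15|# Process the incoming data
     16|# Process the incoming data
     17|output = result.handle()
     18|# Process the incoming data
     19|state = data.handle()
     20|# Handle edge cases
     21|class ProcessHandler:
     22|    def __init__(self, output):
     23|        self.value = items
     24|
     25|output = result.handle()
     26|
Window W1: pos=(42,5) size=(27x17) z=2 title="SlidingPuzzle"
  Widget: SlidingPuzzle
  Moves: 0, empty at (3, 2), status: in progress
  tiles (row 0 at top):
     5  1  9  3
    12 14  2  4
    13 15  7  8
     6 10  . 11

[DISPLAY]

te is no░┃┃│ 13 │ 15 │  7 │  8 │    ┃               
 = 76   ░┃┃├────┼────┼────┼────┤    ┃               
output) ░┃┃│  6 │ 10 │    │ 11 │    ┃               
        ░┃┃└────┴────┴────┴────┘    ┃               
the inco░┃┃Moves: 0                 ┃               
the inco▼┃┃                         ┃               
━━━━━━━━━┛┃                         ┃               
          ┃                         ┃               
          ┗━━━━━━━━━━━━━━━━━━━━━━━━━┛               
                                                    
                                                    
                                                    
                                                    
                                                    
                                                    
                                                    
                                                    
                                                    
                                                    
                                                    
                                                    
                                                    


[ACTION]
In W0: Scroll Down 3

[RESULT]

        ░┃┃│ 13 │ 15 │  7 │  8 │    ┃               
the inco░┃┃├────┼────┼────┼────┤    ┃               
the inco░┃┃│  6 │ 10 │    │ 11 │    ┃               
esult.ha░┃┃└────┴────┴────┴────┘    ┃               
the inco░┃┃Moves: 0                 ┃               
ta.handl▼┃┃                         ┃               
━━━━━━━━━┛┃                         ┃               
          ┃                         ┃               
          ┗━━━━━━━━━━━━━━━━━━━━━━━━━┛               
                                                    
                                                    
                                                    
                                                    
                                                    
                                                    
                                                    
                                                    
                                                    
                                                    
                                                    
                                                    
                                                    


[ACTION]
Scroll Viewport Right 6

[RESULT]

  ░┃┃│ 13 │ 15 │  7 │  8 │    ┃                     
co░┃┃├────┼────┼────┼────┤    ┃                     
co░┃┃│  6 │ 10 │    │ 11 │    ┃                     
ha░┃┃└────┴────┴────┴────┘    ┃                     
co░┃┃Moves: 0                 ┃                     
dl▼┃┃                         ┃                     
━━━┛┃                         ┃                     
    ┃                         ┃                     
    ┗━━━━━━━━━━━━━━━━━━━━━━━━━┛                     
                                                    
                                                    
                                                    
                                                    
                                                    
                                                    
                                                    
                                                    
                                                    
                                                    
                                                    
                                                    
                                                    


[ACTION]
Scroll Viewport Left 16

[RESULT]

                  ░┃┃│ 13 │ 15 │  7 │  8 │    ┃     
# Process the inco░┃┃├────┼────┼────┼────┤    ┃     
# Process the inco░┃┃│  6 │ 10 │    │ 11 │    ┃     
output = result.ha░┃┃└────┴────┴────┴────┘    ┃     
# Process the inco░┃┃Moves: 0                 ┃     
state = data.handl▼┃┃                         ┃     
━━━━━━━━━━━━━━━━━━━┛┃                         ┃     
                    ┃                         ┃     
                    ┗━━━━━━━━━━━━━━━━━━━━━━━━━┛     
                                                    
                                                    
                                                    
                                                    
                                                    
                                                    
                                                    
                                                    
                                                    
                                                    
                                                    
                                                    
                                                    


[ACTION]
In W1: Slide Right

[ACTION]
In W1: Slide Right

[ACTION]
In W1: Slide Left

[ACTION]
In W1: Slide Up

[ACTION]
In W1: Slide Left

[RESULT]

                  ░┃┃│ 13 │ 15 │  7 │  8 │    ┃     
# Process the inco░┃┃├────┼────┼────┼────┤    ┃     
# Process the inco░┃┃│  6 │ 10 │    │ 11 │    ┃     
output = result.ha░┃┃└────┴────┴────┴────┘    ┃     
# Process the inco░┃┃Moves: 4                 ┃     
state = data.handl▼┃┃                         ┃     
━━━━━━━━━━━━━━━━━━━┛┃                         ┃     
                    ┃                         ┃     
                    ┗━━━━━━━━━━━━━━━━━━━━━━━━━┛     
                                                    
                                                    
                                                    
                                                    
                                                    
                                                    
                                                    
                                                    
                                                    
                                                    
                                                    
                                                    
                                                    
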